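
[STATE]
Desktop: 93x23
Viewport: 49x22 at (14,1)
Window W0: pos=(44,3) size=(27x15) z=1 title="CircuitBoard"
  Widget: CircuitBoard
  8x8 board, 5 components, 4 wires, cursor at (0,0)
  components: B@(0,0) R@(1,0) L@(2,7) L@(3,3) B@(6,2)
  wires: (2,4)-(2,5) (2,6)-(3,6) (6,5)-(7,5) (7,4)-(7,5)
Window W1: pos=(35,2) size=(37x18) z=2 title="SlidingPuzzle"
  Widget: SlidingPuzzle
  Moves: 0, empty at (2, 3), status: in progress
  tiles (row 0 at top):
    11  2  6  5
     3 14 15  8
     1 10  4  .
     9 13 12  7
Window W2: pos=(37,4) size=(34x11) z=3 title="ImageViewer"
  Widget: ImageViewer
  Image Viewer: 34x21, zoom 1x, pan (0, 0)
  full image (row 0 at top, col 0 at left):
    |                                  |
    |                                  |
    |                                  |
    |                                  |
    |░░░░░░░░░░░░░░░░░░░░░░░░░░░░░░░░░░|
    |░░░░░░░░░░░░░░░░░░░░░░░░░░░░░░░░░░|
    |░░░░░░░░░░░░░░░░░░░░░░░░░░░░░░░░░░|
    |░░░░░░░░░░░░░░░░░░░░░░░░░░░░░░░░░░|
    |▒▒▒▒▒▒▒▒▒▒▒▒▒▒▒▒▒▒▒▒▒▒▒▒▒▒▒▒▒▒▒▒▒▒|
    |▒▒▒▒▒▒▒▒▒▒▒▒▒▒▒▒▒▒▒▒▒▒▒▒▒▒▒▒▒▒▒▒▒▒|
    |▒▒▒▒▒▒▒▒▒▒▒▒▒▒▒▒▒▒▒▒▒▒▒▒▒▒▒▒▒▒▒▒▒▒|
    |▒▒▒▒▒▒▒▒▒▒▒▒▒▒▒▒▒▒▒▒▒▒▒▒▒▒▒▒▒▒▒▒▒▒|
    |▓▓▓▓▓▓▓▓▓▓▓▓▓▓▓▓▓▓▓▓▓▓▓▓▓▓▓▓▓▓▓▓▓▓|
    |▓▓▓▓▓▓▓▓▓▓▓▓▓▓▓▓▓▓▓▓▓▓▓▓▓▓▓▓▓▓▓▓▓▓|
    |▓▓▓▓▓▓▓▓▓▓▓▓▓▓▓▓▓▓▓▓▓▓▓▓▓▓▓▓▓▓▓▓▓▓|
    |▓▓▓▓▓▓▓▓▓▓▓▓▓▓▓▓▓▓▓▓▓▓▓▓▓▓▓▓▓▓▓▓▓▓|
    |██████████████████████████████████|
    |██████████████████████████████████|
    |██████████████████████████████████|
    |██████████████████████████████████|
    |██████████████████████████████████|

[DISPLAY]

                                                 
                     ┏━━━━━━━━━━━━━━━━━━━━━━━━━━━
                     ┃ SlidingPuzzle             
                     ┠─┏━━━━━━━━━━━━━━━━━━━━━━━━━
                     ┃┌┃ ImageViewer             
                     ┃│┠─────────────────────────
                     ┃├┃                         
                     ┃│┃                         
                     ┃├┃                         
                     ┃│┃                         
                     ┃├┃░░░░░░░░░░░░░░░░░░░░░░░░░
                     ┃│┃░░░░░░░░░░░░░░░░░░░░░░░░░
                     ┃└┃░░░░░░░░░░░░░░░░░░░░░░░░░
                     ┃M┗━━━━━━━━━━━━━━━━━━━━━━━━━
                     ┃                           
                     ┃                           
                     ┃                           
                     ┃                           
                     ┗━━━━━━━━━━━━━━━━━━━━━━━━━━━
                                                 
                                                 
                                                 


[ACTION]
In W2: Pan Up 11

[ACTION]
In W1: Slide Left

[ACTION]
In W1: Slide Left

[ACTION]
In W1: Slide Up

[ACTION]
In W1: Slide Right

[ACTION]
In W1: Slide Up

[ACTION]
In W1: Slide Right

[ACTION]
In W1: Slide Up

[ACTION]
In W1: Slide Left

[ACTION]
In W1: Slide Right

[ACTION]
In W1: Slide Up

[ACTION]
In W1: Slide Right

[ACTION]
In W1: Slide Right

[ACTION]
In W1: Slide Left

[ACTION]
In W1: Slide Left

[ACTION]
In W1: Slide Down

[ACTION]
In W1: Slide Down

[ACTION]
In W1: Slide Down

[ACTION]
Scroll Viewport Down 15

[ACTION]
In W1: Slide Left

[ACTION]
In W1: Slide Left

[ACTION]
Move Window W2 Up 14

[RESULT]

                       ┃ ImageViewer             
                     ┏━┠─────────────────────────
                     ┃ ┃                         
                     ┠─┃                         
                     ┃┌┃                         
                     ┃│┃                         
                     ┃├┃░░░░░░░░░░░░░░░░░░░░░░░░░
                     ┃│┃░░░░░░░░░░░░░░░░░░░░░░░░░
                     ┃├┃░░░░░░░░░░░░░░░░░░░░░░░░░
                     ┃│┗━━━━━━━━━━━━━━━━━━━━━━━━━
                     ┃├────┼────┼────┼────┤      
                     ┃│  9 │ 13 │  4 │ 12 │      
                     ┃└────┴────┴────┴────┘      
                     ┃Moves: 12                  
                     ┃                           
                     ┃                           
                     ┃                           
                     ┃                           
                     ┗━━━━━━━━━━━━━━━━━━━━━━━━━━━
                                                 
                                                 
                                                 


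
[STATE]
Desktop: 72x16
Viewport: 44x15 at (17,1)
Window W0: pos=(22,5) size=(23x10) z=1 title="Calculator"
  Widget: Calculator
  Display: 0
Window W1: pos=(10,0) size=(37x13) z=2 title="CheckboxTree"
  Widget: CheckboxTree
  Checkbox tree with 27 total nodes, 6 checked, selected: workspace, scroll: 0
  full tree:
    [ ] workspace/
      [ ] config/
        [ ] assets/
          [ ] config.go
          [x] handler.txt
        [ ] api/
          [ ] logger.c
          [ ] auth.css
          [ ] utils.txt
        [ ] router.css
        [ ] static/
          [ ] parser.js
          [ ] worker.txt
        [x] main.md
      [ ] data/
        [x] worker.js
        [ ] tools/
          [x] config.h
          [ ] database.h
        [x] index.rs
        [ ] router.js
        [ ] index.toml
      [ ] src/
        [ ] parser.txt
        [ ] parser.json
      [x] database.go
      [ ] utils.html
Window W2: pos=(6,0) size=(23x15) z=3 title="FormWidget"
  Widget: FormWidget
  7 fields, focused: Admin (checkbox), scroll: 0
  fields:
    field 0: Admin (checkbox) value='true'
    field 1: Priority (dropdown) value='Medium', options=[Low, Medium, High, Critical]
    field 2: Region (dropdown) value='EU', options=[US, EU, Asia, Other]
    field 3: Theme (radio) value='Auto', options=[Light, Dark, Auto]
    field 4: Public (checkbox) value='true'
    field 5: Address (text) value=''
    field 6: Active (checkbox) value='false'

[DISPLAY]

t          ┃                 ┃              
───────────┨─────────────────┨              
    [x]    ┃                 ┃              
:   [Medi▼]┃                 ┃              
    [EU  ▼]┃                 ┃              
    ( ) Lig┃go               ┃              
    [x]    ┃.txt             ┃              
    [     ]┃                 ┃              
    [ ]    ┃c                ┃              
           ┃s                ┃              
           ┃xt               ┃              
           ┃━━━━━━━━━━━━━━━━━┛              
           ┃──┴───┴───┘    ┃                
━━━━━━━━━━━┛━━━━━━━━━━━━━━━┛                
                                            


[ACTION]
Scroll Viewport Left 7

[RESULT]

rmWidget          ┃                 ┃       
──────────────────┨─────────────────┨       
dmin:      [x]    ┃                 ┃       
riority:   [Medi▼]┃                 ┃       
egion:     [EU  ▼]┃                 ┃       
heme:      ( ) Lig┃go               ┃       
ublic:     [x]    ┃.txt             ┃       
ddress:    [     ]┃                 ┃       
ctive:     [ ]    ┃c                ┃       
                  ┃s                ┃       
                  ┃xt               ┃       
                  ┃━━━━━━━━━━━━━━━━━┛       
                  ┃──┴───┴───┘    ┃         
━━━━━━━━━━━━━━━━━━┛━━━━━━━━━━━━━━━┛         
                                            


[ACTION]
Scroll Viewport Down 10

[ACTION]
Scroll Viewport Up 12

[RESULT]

━━━━━━━━━━━━━━━━━━┓━━━━━━━━━━━━━━━━━┓       
rmWidget          ┃                 ┃       
──────────────────┨─────────────────┨       
dmin:      [x]    ┃                 ┃       
riority:   [Medi▼]┃                 ┃       
egion:     [EU  ▼]┃                 ┃       
heme:      ( ) Lig┃go               ┃       
ublic:     [x]    ┃.txt             ┃       
ddress:    [     ]┃                 ┃       
ctive:     [ ]    ┃c                ┃       
                  ┃s                ┃       
                  ┃xt               ┃       
                  ┃━━━━━━━━━━━━━━━━━┛       
                  ┃──┴───┴───┘    ┃         
━━━━━━━━━━━━━━━━━━┛━━━━━━━━━━━━━━━┛         


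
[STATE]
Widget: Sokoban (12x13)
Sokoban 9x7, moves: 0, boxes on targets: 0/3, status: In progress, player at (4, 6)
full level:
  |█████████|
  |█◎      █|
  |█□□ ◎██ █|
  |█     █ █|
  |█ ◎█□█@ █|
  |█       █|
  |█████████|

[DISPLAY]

█████████   
█◎      █   
█□□ ◎██ █   
█     █ █   
█ ◎█□█@ █   
█       █   
█████████   
Moves: 0  0/
            
            
            
            
            


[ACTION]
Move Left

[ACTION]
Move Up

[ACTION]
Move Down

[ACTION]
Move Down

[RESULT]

█████████   
█◎      █   
█□□ ◎██ █   
█     █ █   
█ ◎█□█  █   
█     @ █   
█████████   
Moves: 1  0/
            
            
            
            
            


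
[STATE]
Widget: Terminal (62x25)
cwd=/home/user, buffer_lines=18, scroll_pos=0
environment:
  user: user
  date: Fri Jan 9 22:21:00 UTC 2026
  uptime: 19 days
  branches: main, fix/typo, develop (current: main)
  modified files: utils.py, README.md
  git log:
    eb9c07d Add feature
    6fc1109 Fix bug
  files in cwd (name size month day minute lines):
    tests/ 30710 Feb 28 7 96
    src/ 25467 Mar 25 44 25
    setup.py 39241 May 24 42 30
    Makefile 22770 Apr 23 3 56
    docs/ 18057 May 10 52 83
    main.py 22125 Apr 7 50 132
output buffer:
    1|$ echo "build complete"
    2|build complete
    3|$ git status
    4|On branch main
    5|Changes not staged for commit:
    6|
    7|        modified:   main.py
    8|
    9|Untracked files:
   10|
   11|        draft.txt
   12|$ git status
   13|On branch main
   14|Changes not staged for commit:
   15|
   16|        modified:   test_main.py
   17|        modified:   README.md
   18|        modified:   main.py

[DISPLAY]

$ echo "build complete"                                       
build complete                                                
$ git status                                                  
On branch main                                                
Changes not staged for commit:                                
                                                              
        modified:   main.py                                   
                                                              
Untracked files:                                              
                                                              
        draft.txt                                             
$ git status                                                  
On branch main                                                
Changes not staged for commit:                                
                                                              
        modified:   test_main.py                              
        modified:   README.md                                 
        modified:   main.py                                   
$ █                                                           
                                                              
                                                              
                                                              
                                                              
                                                              
                                                              


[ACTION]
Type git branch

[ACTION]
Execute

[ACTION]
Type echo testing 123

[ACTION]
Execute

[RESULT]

$ echo "build complete"                                       
build complete                                                
$ git status                                                  
On branch main                                                
Changes not staged for commit:                                
                                                              
        modified:   main.py                                   
                                                              
Untracked files:                                              
                                                              
        draft.txt                                             
$ git status                                                  
On branch main                                                
Changes not staged for commit:                                
                                                              
        modified:   test_main.py                              
        modified:   README.md                                 
        modified:   main.py                                   
$ git branch                                                  
* main                                                        
  fix/typo                                                    
  develop                                                     
$ echo testing 123                                            
testing 123                                                   
$ █                                                           


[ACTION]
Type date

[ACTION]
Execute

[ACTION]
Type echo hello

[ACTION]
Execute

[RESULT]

Changes not staged for commit:                                
                                                              
        modified:   main.py                                   
                                                              
Untracked files:                                              
                                                              
        draft.txt                                             
$ git status                                                  
On branch main                                                
Changes not staged for commit:                                
                                                              
        modified:   test_main.py                              
        modified:   README.md                                 
        modified:   main.py                                   
$ git branch                                                  
* main                                                        
  fix/typo                                                    
  develop                                                     
$ echo testing 123                                            
testing 123                                                   
$ date                                                        
Fri Jan 9 22:21:00 UTC 2026                                   
$ echo hello                                                  
hello                                                         
$ █                                                           


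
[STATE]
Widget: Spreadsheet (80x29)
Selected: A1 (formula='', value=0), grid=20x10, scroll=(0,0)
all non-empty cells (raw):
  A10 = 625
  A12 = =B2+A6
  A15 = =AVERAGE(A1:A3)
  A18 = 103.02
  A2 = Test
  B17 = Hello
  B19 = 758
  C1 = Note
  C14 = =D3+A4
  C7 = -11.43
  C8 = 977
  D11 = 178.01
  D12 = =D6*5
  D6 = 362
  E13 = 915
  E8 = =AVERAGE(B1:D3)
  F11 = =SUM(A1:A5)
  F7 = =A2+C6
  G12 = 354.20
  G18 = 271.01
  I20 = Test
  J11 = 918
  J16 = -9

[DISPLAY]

A1:                                                                             
       A       B       C       D       E       F       G       H       I       J
--------------------------------------------------------------------------------
  1      [0]       0Note           0       0       0       0       0       0    
  2 Test           0       0       0       0       0       0       0       0    
  3        0       0       0       0       0       0       0       0       0    
  4        0       0       0       0       0       0       0       0       0    
  5        0       0       0       0       0       0       0       0       0    
  6        0       0       0     362       0       0       0       0       0    
  7        0       0  -11.43       0       0#ERR!          0       0       0    
  8        0       0     977       0       0       0       0       0       0    
  9        0       0       0       0       0       0       0       0       0    
 10      625       0       0       0       0       0       0       0       0    
 11        0       0       0  178.01       0       0       0       0       0    
 12        0       0       0    1810       0       0  354.20       0       0    
 13        0       0       0       0     915       0       0       0       0    
 14        0       0       0       0       0       0       0       0       0    
 15        0       0       0       0       0       0       0       0       0    
 16        0       0       0       0       0       0       0       0       0    
 17        0Hello          0       0       0       0       0       0       0    
 18   103.02       0       0       0       0       0  271.01       0       0    
 19        0     758       0       0       0       0       0       0       0    
 20        0       0       0       0       0       0       0       0Test        
                                                                                
                                                                                
                                                                                
                                                                                
                                                                                
                                                                                


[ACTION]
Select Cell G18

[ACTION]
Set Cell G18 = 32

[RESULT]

G18: 32                                                                         
       A       B       C       D       E       F       G       H       I       J
--------------------------------------------------------------------------------
  1        0       0Note           0       0       0       0       0       0    
  2 Test           0       0       0       0       0       0       0       0    
  3        0       0       0       0       0       0       0       0       0    
  4        0       0       0       0       0       0       0       0       0    
  5        0       0       0       0       0       0       0       0       0    
  6        0       0       0     362       0       0       0       0       0    
  7        0       0  -11.43       0       0#ERR!          0       0       0    
  8        0       0     977       0       0       0       0       0       0    
  9        0       0       0       0       0       0       0       0       0    
 10      625       0       0       0       0       0       0       0       0    
 11        0       0       0  178.01       0       0       0       0       0    
 12        0       0       0    1810       0       0  354.20       0       0    
 13        0       0       0       0     915       0       0       0       0    
 14        0       0       0       0       0       0       0       0       0    
 15        0       0       0       0       0       0       0       0       0    
 16        0       0       0       0       0       0       0       0       0    
 17        0Hello          0       0       0       0       0       0       0    
 18   103.02       0       0       0       0       0    [32]       0       0    
 19        0     758       0       0       0       0       0       0       0    
 20        0       0       0       0       0       0       0       0Test        
                                                                                
                                                                                
                                                                                
                                                                                
                                                                                
                                                                                


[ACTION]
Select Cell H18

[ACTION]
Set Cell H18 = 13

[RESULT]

H18: 13                                                                         
       A       B       C       D       E       F       G       H       I       J
--------------------------------------------------------------------------------
  1        0       0Note           0       0       0       0       0       0    
  2 Test           0       0       0       0       0       0       0       0    
  3        0       0       0       0       0       0       0       0       0    
  4        0       0       0       0       0       0       0       0       0    
  5        0       0       0       0       0       0       0       0       0    
  6        0       0       0     362       0       0       0       0       0    
  7        0       0  -11.43       0       0#ERR!          0       0       0    
  8        0       0     977       0       0       0       0       0       0    
  9        0       0       0       0       0       0       0       0       0    
 10      625       0       0       0       0       0       0       0       0    
 11        0       0       0  178.01       0       0       0       0       0    
 12        0       0       0    1810       0       0  354.20       0       0    
 13        0       0       0       0     915       0       0       0       0    
 14        0       0       0       0       0       0       0       0       0    
 15        0       0       0       0       0       0       0       0       0    
 16        0       0       0       0       0       0       0       0       0    
 17        0Hello          0       0       0       0       0       0       0    
 18   103.02       0       0       0       0       0      32    [13]       0    
 19        0     758       0       0       0       0       0       0       0    
 20        0       0       0       0       0       0       0       0Test        
                                                                                
                                                                                
                                                                                
                                                                                
                                                                                
                                                                                


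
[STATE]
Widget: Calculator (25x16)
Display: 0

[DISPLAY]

                        0
┌───┬───┬───┬───┐        
│ 7 │ 8 │ 9 │ ÷ │        
├───┼───┼───┼───┤        
│ 4 │ 5 │ 6 │ × │        
├───┼───┼───┼───┤        
│ 1 │ 2 │ 3 │ - │        
├───┼───┼───┼───┤        
│ 0 │ . │ = │ + │        
├───┼───┼───┼───┤        
│ C │ MC│ MR│ M+│        
└───┴───┴───┴───┘        
                         
                         
                         
                         


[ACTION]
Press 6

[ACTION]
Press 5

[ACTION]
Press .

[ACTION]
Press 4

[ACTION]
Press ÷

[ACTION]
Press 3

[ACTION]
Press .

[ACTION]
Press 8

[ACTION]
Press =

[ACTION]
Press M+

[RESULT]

              17.21052632
┌───┬───┬───┬───┐        
│ 7 │ 8 │ 9 │ ÷ │        
├───┼───┼───┼───┤        
│ 4 │ 5 │ 6 │ × │        
├───┼───┼───┼───┤        
│ 1 │ 2 │ 3 │ - │        
├───┼───┼───┼───┤        
│ 0 │ . │ = │ + │        
├───┼───┼───┼───┤        
│ C │ MC│ MR│ M+│        
└───┴───┴───┴───┘        
                         
                         
                         
                         


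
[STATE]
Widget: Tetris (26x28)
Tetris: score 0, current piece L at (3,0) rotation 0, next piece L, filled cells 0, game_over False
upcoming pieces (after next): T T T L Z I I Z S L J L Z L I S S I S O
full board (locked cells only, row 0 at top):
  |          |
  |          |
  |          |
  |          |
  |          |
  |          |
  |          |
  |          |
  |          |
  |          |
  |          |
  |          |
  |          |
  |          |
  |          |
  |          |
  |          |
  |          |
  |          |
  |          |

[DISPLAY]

     ▒    │Next:          
   ▒▒▒    │  ▒            
          │▒▒▒            
          │               
          │               
          │               
          │Score:         
          │0              
          │               
          │               
          │               
          │               
          │               
          │               
          │               
          │               
          │               
          │               
          │               
          │               
          │               
          │               
          │               
          │               
          │               
          │               
          │               
          │               


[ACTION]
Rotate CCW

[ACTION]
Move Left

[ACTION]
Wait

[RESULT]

          │Next:          
  ▒▒      │  ▒            
   ▒      │▒▒▒            
   ▒      │               
          │               
          │               
          │Score:         
          │0              
          │               
          │               
          │               
          │               
          │               
          │               
          │               
          │               
          │               
          │               
          │               
          │               
          │               
          │               
          │               
          │               
          │               
          │               
          │               
          │               


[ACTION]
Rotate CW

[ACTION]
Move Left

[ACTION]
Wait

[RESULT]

          │Next:          
          │  ▒            
   ▒      │▒▒▒            
 ▒▒▒      │               
          │               
          │               
          │Score:         
          │0              
          │               
          │               
          │               
          │               
          │               
          │               
          │               
          │               
          │               
          │               
          │               
          │               
          │               
          │               
          │               
          │               
          │               
          │               
          │               
          │               


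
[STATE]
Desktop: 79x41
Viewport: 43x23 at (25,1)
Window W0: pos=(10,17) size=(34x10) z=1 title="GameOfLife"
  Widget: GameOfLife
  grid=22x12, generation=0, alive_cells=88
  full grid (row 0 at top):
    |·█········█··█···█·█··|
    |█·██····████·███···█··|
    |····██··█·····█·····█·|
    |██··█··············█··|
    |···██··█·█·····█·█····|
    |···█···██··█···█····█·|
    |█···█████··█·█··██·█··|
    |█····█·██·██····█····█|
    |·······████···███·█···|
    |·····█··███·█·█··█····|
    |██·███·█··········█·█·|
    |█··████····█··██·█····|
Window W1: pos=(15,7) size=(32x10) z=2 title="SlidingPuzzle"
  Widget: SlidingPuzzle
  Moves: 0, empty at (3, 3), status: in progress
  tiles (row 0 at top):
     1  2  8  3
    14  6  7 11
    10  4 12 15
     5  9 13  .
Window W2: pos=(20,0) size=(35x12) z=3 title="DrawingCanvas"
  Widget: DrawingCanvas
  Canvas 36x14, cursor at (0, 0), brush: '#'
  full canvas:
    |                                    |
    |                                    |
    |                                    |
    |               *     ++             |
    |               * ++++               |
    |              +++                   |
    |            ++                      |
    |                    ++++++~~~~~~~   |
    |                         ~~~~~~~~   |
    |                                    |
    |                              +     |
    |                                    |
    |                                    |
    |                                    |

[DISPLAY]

wingCanvas                   ┃             
─────────────────────────────┨             
                             ┃             
                             ┃             
                             ┃             
           *     ++          ┃             
           * ++++            ┃             
          +++                ┃             
        ++                   ┃             
                ++++++~~~~~~~┃             
━━━━━━━━━━━━━━━━━━━━━━━━━━━━━┛             
─┼────┼────┤         ┃                     
 │  7 │ 11 │         ┃                     
─┼────┼────┤         ┃                     
 │ 12 │ 15 │         ┃                     
━━━━━━━━━━━━━━━━━━━━━┛                     
━━━━━━━━━━━━━━━━━━┓                        
                  ┃                        
──────────────────┨                        
                  ┃                        
·····█··          ┃                        
·█·█····          ┃                        
·█····█·          ┃                        


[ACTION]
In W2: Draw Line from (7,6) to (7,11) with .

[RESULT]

wingCanvas                   ┃             
─────────────────────────────┨             
                             ┃             
                             ┃             
                             ┃             
           *     ++          ┃             
           * ++++            ┃             
          +++                ┃             
        ++                   ┃             
  ......        ++++++~~~~~~~┃             
━━━━━━━━━━━━━━━━━━━━━━━━━━━━━┛             
─┼────┼────┤         ┃                     
 │  7 │ 11 │         ┃                     
─┼────┼────┤         ┃                     
 │ 12 │ 15 │         ┃                     
━━━━━━━━━━━━━━━━━━━━━┛                     
━━━━━━━━━━━━━━━━━━┓                        
                  ┃                        
──────────────────┨                        
                  ┃                        
·····█··          ┃                        
·█·█····          ┃                        
·█····█·          ┃                        


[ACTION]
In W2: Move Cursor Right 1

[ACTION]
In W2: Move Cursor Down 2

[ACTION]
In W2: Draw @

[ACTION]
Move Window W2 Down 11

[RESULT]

                                           
                                           
                                           
                                           
                                           
                                           
━━━━━━━━━━━━━━━━━━━━━┓                     
uzzle                ┃                     
─────────────────────┨                     
─┬────┬────┐         ┃                     
━━━━━━━━━━━━━━━━━━━━━━━━━━━━━┓             
wingCanvas                   ┃             
─────────────────────────────┨             
                             ┃             
                             ┃             
                             ┃             
           *     ++          ┃             
           * ++++            ┃             
          +++                ┃             
        ++                   ┃             
  ......        ++++++~~~~~~~┃             
━━━━━━━━━━━━━━━━━━━━━━━━━━━━━┛             
·█····█·          ┃                        


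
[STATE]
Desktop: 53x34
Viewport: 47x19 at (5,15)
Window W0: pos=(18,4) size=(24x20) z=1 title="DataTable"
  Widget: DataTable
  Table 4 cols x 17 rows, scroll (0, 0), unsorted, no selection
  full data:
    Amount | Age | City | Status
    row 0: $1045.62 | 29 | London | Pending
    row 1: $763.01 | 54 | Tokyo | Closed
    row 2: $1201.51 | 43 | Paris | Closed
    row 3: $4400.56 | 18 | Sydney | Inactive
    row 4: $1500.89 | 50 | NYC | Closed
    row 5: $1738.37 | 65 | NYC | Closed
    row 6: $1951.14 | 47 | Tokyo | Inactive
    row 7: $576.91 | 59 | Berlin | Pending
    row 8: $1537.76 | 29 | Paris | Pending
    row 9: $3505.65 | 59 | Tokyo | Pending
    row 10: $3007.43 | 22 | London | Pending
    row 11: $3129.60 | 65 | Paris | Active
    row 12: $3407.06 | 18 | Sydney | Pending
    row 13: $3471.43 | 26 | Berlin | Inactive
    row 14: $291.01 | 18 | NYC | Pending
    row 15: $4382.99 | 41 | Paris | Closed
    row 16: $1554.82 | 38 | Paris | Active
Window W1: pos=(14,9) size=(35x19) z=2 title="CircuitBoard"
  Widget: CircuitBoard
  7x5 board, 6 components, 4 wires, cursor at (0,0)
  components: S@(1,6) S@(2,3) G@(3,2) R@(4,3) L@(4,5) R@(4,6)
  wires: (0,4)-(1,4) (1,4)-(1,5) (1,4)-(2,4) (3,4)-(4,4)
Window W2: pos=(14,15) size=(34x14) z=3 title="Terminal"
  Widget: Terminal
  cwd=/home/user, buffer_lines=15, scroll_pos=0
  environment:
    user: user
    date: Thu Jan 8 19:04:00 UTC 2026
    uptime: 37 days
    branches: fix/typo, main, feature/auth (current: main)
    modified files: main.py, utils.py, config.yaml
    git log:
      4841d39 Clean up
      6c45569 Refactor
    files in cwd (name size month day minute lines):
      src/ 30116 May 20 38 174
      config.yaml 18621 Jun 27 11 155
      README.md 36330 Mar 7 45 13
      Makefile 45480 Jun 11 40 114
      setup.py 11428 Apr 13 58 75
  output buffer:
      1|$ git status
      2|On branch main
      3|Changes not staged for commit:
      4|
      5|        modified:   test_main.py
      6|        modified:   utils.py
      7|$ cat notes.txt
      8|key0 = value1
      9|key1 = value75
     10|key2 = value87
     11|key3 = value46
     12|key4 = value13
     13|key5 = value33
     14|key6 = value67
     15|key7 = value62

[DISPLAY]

         ┏━━━━━━━━━━━━━━━━━━━━━━━━━━━━━━━━┓┃   
         ┃ Terminal                       ┃┃   
         ┠────────────────────────────────┨┃   
         ┃$ git status                    ┃┃   
         ┃On branch main                  ┃┃   
         ┃Changes not staged for commit:  ┃┃   
         ┃                                ┃┃   
         ┃        modified:   test_main.py┃┃   
         ┃        modified:   utils.py    ┃┃   
         ┃$ cat notes.txt                 ┃┃   
         ┃key0 = value1                   ┃┃   
         ┃key1 = value75                  ┃┃   
         ┃key2 = value87                  ┃┛   
         ┗━━━━━━━━━━━━━━━━━━━━━━━━━━━━━━━━┛    
                                               
                                               
                                               
                                               
                                               


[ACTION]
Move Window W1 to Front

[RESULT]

         ┃1                   · ─ ·   S    ┃   
         ┃                    │            ┃   
         ┃2               S   ·            ┃   
         ┃                                 ┃   
         ┃3           G       ·            ┃   
         ┃                    │            ┃   
         ┃4               R   ·   L   R    ┃   
         ┃Cursor: (0,0)                    ┃   
         ┃                                 ┃   
         ┃                                 ┃   
         ┃                                 ┃   
         ┃                                 ┃   
         ┗━━━━━━━━━━━━━━━━━━━━━━━━━━━━━━━━━┛   
         ┗━━━━━━━━━━━━━━━━━━━━━━━━━━━━━━━━┛    
                                               
                                               
                                               
                                               
                                               


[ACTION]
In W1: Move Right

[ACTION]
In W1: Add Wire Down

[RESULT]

         ┃1       ·           · ─ ·   S    ┃   
         ┃                    │            ┃   
         ┃2               S   ·            ┃   
         ┃                                 ┃   
         ┃3           G       ·            ┃   
         ┃                    │            ┃   
         ┃4               R   ·   L   R    ┃   
         ┃Cursor: (0,1)                    ┃   
         ┃                                 ┃   
         ┃                                 ┃   
         ┃                                 ┃   
         ┃                                 ┃   
         ┗━━━━━━━━━━━━━━━━━━━━━━━━━━━━━━━━━┛   
         ┗━━━━━━━━━━━━━━━━━━━━━━━━━━━━━━━━┛    
                                               
                                               
                                               
                                               
                                               
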